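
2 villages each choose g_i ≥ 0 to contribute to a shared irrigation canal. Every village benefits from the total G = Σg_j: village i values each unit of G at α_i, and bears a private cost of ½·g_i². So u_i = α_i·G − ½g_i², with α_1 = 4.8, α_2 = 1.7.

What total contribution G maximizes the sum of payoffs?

Planner FOC: ∂(Σu_j)/∂g_i = (Σα_j) − g_i = 0, so g_i^SO = Σα_j = 6.5 for every i; G^SO = 13.

13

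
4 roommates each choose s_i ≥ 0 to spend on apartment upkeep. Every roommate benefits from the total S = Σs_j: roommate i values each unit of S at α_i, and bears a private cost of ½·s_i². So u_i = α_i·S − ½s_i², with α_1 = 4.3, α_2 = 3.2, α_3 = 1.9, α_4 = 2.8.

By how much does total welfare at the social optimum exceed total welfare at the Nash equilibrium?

168.93

Roommate i's FOC: ∂u_i/∂s_i = α_i − s_i = 0, so s_i* = α_i.
NE contributions = (4.3, 3.2, 1.9, 2.8); S = 12.2.
W^NE = (Σα)·S − ½Σα_i² = 12.2² − ½·40.18 = 128.75.
Planner sets s_i = Σα_j = 12.2 for every i, so S^SO = 4·12.2 = 48.8.
W^SO = (Σα)·S^SO − ½·4·(Σα)² = (4/2)·12.2² = 297.68.
Deadweight loss = W^SO − W^NE = 168.93.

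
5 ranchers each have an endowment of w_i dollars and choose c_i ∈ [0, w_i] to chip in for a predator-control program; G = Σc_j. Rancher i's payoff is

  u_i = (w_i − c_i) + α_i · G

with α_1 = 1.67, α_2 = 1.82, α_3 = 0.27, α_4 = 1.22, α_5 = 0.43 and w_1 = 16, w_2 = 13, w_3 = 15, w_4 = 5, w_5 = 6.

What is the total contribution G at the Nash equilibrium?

34

∂u_i/∂c_i = α_i − 1, so rancher i contributes w_i if α_i > 1, else 0.
α_i > 1 for i ∈ {1, 2, 4}; NE contributions (16, 13, 0, 5, 0), G = 34.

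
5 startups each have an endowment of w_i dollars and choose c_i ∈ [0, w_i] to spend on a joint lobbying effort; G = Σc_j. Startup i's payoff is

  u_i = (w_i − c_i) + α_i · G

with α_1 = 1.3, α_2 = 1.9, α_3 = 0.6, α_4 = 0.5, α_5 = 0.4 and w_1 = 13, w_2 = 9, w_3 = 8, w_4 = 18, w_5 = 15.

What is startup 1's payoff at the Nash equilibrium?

∂u_i/∂c_i = α_i − 1, so startup i contributes w_i if α_i > 1, else 0.
α_i > 1 for i ∈ {1, 2}; NE contributions (13, 9, 0, 0, 0), G = 22.
u_1 = (13 − 13) + 1.3·22 = 28.6.

28.6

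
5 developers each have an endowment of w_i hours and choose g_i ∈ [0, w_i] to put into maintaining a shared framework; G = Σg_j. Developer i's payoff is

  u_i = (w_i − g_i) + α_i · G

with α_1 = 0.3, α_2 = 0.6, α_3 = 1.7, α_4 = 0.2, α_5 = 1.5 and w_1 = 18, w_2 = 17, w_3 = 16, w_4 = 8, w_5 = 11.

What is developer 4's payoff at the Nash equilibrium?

13.4

∂u_i/∂g_i = α_i − 1, so developer i contributes w_i if α_i > 1, else 0.
α_i > 1 for i ∈ {3, 5}; NE contributions (0, 0, 16, 0, 11), G = 27.
u_4 = (8 − 0) + 0.2·27 = 13.4.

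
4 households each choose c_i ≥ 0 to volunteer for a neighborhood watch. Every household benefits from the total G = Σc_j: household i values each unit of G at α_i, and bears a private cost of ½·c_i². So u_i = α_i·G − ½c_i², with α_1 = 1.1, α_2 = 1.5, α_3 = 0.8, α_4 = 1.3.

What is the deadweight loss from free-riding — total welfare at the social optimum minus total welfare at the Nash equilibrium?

Household i's FOC: ∂u_i/∂c_i = α_i − c_i = 0, so c_i* = α_i.
NE contributions = (1.1, 1.5, 0.8, 1.3); G = 4.7.
W^NE = (Σα)·G − ½Σα_i² = 4.7² − ½·5.79 = 19.195.
Planner sets c_i = Σα_j = 4.7 for every i, so G^SO = 4·4.7 = 18.8.
W^SO = (Σα)·G^SO − ½·4·(Σα)² = (4/2)·4.7² = 44.18.
Deadweight loss = W^SO − W^NE = 24.985.

24.985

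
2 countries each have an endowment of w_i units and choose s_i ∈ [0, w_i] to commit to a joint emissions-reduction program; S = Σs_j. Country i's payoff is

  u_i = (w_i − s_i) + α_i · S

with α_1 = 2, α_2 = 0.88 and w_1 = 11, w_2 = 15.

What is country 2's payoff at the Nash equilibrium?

∂u_i/∂s_i = α_i − 1, so country i contributes w_i if α_i > 1, else 0.
α_i > 1 for i ∈ {1}; NE contributions (11, 0), S = 11.
u_2 = (15 − 0) + 0.88·11 = 24.68.

24.68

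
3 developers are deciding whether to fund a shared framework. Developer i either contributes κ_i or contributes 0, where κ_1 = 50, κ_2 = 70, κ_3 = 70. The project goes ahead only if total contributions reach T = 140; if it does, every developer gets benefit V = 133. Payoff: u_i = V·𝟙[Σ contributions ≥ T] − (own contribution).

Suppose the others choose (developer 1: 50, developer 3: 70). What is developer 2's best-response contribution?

Others' total = 120. Contributing 70 brings total to 190 ≥ 140: gain V − κ_2 = 63.
Best response: 70.

70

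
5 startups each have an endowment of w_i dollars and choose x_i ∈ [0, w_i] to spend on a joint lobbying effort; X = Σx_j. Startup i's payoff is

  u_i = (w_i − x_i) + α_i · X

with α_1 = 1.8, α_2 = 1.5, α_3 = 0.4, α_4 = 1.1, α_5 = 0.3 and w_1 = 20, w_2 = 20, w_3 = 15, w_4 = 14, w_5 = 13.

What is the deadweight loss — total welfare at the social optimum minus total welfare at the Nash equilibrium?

114.8

∂u_i/∂x_i = α_i − 1, so startup i contributes w_i if α_i > 1, else 0.
α_i > 1 for i ∈ {1, 2, 4}; NE contributions (20, 20, 0, 14, 0), X = 54.
W^NE = Σw_i − X^NE + (Σα_i)·X^NE = 82 + 4.1·54 = 303.4.
Planner: ∂(Σu_j)/∂x_i = Σα_j − 1 = 4.1 > 0, so everyone contributes w_i; X^SO = 82, W^SO = 82 + 4.1·82 = 418.2.
Deadweight loss = 114.8.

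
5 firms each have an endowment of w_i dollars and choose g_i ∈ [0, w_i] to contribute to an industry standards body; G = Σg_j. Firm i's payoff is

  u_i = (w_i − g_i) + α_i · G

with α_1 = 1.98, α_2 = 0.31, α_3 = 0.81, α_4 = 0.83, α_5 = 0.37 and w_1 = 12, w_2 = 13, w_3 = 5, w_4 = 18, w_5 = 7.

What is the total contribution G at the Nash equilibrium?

12

∂u_i/∂g_i = α_i − 1, so firm i contributes w_i if α_i > 1, else 0.
α_i > 1 for i ∈ {1}; NE contributions (12, 0, 0, 0, 0), G = 12.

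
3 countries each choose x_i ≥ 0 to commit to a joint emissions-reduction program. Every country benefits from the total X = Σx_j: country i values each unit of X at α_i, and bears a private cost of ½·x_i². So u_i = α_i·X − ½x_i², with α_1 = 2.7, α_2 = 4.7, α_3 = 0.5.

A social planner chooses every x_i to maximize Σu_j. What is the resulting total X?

23.7

Planner FOC: ∂(Σu_j)/∂x_i = (Σα_j) − x_i = 0, so x_i^SO = Σα_j = 7.9 for every i; X^SO = 23.7.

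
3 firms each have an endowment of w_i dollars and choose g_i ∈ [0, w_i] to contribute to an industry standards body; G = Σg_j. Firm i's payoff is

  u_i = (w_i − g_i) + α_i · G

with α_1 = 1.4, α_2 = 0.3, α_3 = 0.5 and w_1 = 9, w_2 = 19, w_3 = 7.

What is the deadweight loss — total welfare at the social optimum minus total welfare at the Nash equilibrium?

∂u_i/∂g_i = α_i − 1, so firm i contributes w_i if α_i > 1, else 0.
α_i > 1 for i ∈ {1}; NE contributions (9, 0, 0), G = 9.
W^NE = Σw_i − G^NE + (Σα_i)·G^NE = 35 + 1.2·9 = 45.8.
Planner: ∂(Σu_j)/∂g_i = Σα_j − 1 = 1.2 > 0, so everyone contributes w_i; G^SO = 35, W^SO = 35 + 1.2·35 = 77.
Deadweight loss = 31.2.

31.2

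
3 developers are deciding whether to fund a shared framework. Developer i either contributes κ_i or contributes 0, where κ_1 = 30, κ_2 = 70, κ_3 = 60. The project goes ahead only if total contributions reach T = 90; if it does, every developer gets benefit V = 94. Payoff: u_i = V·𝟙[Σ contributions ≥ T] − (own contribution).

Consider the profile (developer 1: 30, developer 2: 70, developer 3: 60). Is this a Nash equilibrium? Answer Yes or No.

Total = 160 ≥ 90: provided.
Developer 1 (pledges 30, payoff 64): dropping to 0 → total 130, payoff 94. Profitable deviation.

No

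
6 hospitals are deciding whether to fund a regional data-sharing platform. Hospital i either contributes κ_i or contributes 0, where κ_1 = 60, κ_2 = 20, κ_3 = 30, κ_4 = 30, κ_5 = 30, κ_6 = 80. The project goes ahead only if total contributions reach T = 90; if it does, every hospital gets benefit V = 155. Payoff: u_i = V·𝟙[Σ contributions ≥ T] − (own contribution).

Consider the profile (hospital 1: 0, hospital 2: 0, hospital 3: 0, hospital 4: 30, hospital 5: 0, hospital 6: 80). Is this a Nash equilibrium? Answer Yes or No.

Yes

Total = 110 ≥ 90: provided.
Hospital 1 (pledges 0, payoff 155): pledging 60 → total 170, payoff 95. No gain.
Hospital 2 (pledges 0, payoff 155): pledging 20 → total 130, payoff 135. No gain.
Hospital 3 (pledges 0, payoff 155): pledging 30 → total 140, payoff 125. No gain.
Hospital 4 (pledges 30, payoff 125): dropping to 0 → total 80, payoff 0. No gain.
Hospital 5 (pledges 0, payoff 155): pledging 30 → total 140, payoff 125. No gain.
Hospital 6 (pledges 80, payoff 75): dropping to 0 → total 30, payoff 0. No gain.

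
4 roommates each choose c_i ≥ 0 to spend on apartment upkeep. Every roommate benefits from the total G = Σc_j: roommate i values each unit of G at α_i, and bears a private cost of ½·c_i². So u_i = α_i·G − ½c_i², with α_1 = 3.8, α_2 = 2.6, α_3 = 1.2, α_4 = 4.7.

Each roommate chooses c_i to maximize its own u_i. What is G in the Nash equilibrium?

Roommate i's FOC: ∂u_i/∂c_i = α_i − c_i = 0, so c_i* = α_i.
NE contributions = (3.8, 2.6, 1.2, 4.7); G = 12.3.

12.3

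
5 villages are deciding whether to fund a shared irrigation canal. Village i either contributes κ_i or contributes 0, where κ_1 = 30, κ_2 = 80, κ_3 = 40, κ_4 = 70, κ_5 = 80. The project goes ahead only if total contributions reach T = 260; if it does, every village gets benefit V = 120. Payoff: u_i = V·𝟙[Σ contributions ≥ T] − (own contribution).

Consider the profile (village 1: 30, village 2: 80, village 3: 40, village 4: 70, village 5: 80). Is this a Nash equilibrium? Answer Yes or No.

No

Total = 300 ≥ 260: provided.
Village 1 (pledges 30, payoff 90): dropping to 0 → total 270, payoff 120. Profitable deviation.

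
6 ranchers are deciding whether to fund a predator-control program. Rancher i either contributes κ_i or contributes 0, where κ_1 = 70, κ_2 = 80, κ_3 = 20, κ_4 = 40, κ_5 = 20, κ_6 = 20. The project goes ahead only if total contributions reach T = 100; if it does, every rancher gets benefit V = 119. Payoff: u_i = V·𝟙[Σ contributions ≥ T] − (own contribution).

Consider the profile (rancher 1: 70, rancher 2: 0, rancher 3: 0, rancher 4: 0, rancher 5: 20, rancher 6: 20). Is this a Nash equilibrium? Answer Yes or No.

Yes

Total = 110 ≥ 100: provided.
Rancher 1 (pledges 70, payoff 49): dropping to 0 → total 40, payoff 0. No gain.
Rancher 2 (pledges 0, payoff 119): pledging 80 → total 190, payoff 39. No gain.
Rancher 3 (pledges 0, payoff 119): pledging 20 → total 130, payoff 99. No gain.
Rancher 4 (pledges 0, payoff 119): pledging 40 → total 150, payoff 79. No gain.
Rancher 5 (pledges 20, payoff 99): dropping to 0 → total 90, payoff 0. No gain.
Rancher 6 (pledges 20, payoff 99): dropping to 0 → total 90, payoff 0. No gain.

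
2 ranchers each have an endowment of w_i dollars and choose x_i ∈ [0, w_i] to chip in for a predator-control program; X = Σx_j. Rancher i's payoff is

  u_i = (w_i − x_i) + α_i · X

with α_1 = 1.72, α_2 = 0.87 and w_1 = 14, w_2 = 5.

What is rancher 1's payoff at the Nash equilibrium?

24.08

∂u_i/∂x_i = α_i − 1, so rancher i contributes w_i if α_i > 1, else 0.
α_i > 1 for i ∈ {1}; NE contributions (14, 0), X = 14.
u_1 = (14 − 14) + 1.72·14 = 24.08.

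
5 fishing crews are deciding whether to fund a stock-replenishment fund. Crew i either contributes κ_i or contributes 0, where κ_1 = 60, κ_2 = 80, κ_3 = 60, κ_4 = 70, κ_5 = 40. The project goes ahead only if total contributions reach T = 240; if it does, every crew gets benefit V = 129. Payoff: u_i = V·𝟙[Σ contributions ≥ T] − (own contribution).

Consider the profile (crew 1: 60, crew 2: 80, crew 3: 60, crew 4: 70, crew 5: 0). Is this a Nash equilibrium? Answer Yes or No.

Total = 270 ≥ 240: provided.
Crew 1 (pledges 60, payoff 69): dropping to 0 → total 210, payoff 0. No gain.
Crew 2 (pledges 80, payoff 49): dropping to 0 → total 190, payoff 0. No gain.
Crew 3 (pledges 60, payoff 69): dropping to 0 → total 210, payoff 0. No gain.
Crew 4 (pledges 70, payoff 59): dropping to 0 → total 200, payoff 0. No gain.
Crew 5 (pledges 0, payoff 129): pledging 40 → total 310, payoff 89. No gain.

Yes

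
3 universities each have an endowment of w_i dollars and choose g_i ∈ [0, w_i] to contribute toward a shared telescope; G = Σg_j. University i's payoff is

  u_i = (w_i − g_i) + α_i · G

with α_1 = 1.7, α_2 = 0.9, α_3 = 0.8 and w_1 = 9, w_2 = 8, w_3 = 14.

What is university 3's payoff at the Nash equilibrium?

∂u_i/∂g_i = α_i − 1, so university i contributes w_i if α_i > 1, else 0.
α_i > 1 for i ∈ {1}; NE contributions (9, 0, 0), G = 9.
u_3 = (14 − 0) + 0.8·9 = 21.2.

21.2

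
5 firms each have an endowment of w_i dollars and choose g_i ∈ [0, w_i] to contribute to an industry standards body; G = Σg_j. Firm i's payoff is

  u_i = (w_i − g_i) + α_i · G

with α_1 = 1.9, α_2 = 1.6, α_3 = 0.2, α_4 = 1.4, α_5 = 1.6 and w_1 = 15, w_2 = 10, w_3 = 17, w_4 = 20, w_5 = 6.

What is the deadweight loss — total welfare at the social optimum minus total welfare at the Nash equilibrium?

∂u_i/∂g_i = α_i − 1, so firm i contributes w_i if α_i > 1, else 0.
α_i > 1 for i ∈ {1, 2, 4, 5}; NE contributions (15, 10, 0, 20, 6), G = 51.
W^NE = Σw_i − G^NE + (Σα_i)·G^NE = 68 + 5.7·51 = 358.7.
Planner: ∂(Σu_j)/∂g_i = Σα_j − 1 = 5.7 > 0, so everyone contributes w_i; G^SO = 68, W^SO = 68 + 5.7·68 = 455.6.
Deadweight loss = 96.9.

96.9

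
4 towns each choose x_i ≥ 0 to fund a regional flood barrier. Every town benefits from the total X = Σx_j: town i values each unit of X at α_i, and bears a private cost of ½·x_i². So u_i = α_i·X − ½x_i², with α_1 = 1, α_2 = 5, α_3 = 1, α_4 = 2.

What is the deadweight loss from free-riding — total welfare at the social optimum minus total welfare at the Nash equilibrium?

Town i's FOC: ∂u_i/∂x_i = α_i − x_i = 0, so x_i* = α_i.
NE contributions = (1, 5, 1, 2); X = 9.
W^NE = (Σα)·X − ½Σα_i² = 9² − ½·31 = 65.5.
Planner sets x_i = Σα_j = 9 for every i, so X^SO = 4·9 = 36.
W^SO = (Σα)·X^SO − ½·4·(Σα)² = (4/2)·9² = 162.
Deadweight loss = W^SO − W^NE = 96.5.

96.5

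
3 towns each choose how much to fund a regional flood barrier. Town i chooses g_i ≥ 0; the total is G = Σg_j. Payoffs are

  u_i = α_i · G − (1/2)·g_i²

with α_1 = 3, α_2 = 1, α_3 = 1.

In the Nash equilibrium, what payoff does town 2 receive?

4.5

Town i's FOC: ∂u_i/∂g_i = α_i − g_i = 0, so g_i* = α_i.
NE contributions = (3, 1, 1); G = 5.
u_2 = α_2·G − ½·(g_2)² = 1·5 − ½·1² = 4.5.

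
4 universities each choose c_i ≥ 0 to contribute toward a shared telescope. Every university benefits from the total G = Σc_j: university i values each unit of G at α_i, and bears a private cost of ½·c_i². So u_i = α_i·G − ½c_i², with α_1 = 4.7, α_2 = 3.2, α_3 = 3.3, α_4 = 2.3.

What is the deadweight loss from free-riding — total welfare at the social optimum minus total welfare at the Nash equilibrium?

University i's FOC: ∂u_i/∂c_i = α_i − c_i = 0, so c_i* = α_i.
NE contributions = (4.7, 3.2, 3.3, 2.3); G = 13.5.
W^NE = (Σα)·G − ½Σα_i² = 13.5² − ½·48.51 = 157.995.
Planner sets c_i = Σα_j = 13.5 for every i, so G^SO = 4·13.5 = 54.
W^SO = (Σα)·G^SO − ½·4·(Σα)² = (4/2)·13.5² = 364.5.
Deadweight loss = W^SO − W^NE = 206.505.

206.505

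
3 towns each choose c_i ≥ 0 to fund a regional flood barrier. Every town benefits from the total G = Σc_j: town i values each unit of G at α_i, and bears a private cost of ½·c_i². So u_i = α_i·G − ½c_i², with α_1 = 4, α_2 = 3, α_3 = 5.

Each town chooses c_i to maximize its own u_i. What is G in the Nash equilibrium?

Town i's FOC: ∂u_i/∂c_i = α_i − c_i = 0, so c_i* = α_i.
NE contributions = (4, 3, 5); G = 12.

12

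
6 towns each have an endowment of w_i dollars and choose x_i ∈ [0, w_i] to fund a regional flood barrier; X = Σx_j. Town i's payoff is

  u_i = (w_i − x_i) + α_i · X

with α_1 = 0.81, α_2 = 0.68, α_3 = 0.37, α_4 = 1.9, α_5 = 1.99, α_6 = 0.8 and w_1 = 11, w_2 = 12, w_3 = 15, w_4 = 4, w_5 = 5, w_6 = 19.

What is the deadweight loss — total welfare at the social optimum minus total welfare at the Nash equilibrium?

∂u_i/∂x_i = α_i − 1, so town i contributes w_i if α_i > 1, else 0.
α_i > 1 for i ∈ {4, 5}; NE contributions (0, 0, 0, 4, 5, 0), X = 9.
W^NE = Σw_i − X^NE + (Σα_i)·X^NE = 66 + 5.55·9 = 115.95.
Planner: ∂(Σu_j)/∂x_i = Σα_j − 1 = 5.55 > 0, so everyone contributes w_i; X^SO = 66, W^SO = 66 + 5.55·66 = 432.3.
Deadweight loss = 316.35.

316.35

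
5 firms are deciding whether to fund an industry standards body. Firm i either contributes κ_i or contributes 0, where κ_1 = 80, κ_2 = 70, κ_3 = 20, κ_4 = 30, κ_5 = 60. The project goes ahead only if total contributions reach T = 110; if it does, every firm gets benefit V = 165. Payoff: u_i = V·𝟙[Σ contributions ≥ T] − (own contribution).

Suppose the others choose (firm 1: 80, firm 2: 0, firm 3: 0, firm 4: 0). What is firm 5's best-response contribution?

Others' total = 80. Contributing 60 brings total to 140 ≥ 110: gain V − κ_5 = 105.
Best response: 60.

60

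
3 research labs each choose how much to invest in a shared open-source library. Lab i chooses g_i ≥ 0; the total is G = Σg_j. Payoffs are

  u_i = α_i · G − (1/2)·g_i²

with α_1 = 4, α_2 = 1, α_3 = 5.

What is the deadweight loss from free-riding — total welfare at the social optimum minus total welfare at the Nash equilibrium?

Lab i's FOC: ∂u_i/∂g_i = α_i − g_i = 0, so g_i* = α_i.
NE contributions = (4, 1, 5); G = 10.
W^NE = (Σα)·G − ½Σα_i² = 10² − ½·42 = 79.
Planner sets g_i = Σα_j = 10 for every i, so G^SO = 3·10 = 30.
W^SO = (Σα)·G^SO − ½·3·(Σα)² = (3/2)·10² = 150.
Deadweight loss = W^SO − W^NE = 71.

71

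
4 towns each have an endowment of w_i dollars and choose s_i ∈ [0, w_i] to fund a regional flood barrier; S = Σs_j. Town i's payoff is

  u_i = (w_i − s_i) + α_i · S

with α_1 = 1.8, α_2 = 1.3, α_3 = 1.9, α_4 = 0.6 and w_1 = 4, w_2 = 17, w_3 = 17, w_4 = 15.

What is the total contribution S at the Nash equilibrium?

∂u_i/∂s_i = α_i − 1, so town i contributes w_i if α_i > 1, else 0.
α_i > 1 for i ∈ {1, 2, 3}; NE contributions (4, 17, 17, 0), S = 38.

38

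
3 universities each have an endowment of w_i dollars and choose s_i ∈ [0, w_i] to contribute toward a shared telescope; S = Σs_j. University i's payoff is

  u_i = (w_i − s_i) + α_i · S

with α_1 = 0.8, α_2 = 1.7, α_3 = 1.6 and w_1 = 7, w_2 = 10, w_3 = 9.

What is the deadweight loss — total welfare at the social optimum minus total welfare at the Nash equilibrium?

21.7

∂u_i/∂s_i = α_i − 1, so university i contributes w_i if α_i > 1, else 0.
α_i > 1 for i ∈ {2, 3}; NE contributions (0, 10, 9), S = 19.
W^NE = Σw_i − S^NE + (Σα_i)·S^NE = 26 + 3.1·19 = 84.9.
Planner: ∂(Σu_j)/∂s_i = Σα_j − 1 = 3.1 > 0, so everyone contributes w_i; S^SO = 26, W^SO = 26 + 3.1·26 = 106.6.
Deadweight loss = 21.7.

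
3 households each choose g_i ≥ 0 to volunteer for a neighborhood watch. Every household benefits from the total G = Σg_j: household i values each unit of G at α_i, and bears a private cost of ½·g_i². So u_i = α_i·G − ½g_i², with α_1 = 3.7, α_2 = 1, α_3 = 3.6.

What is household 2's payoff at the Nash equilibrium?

7.8

Household i's FOC: ∂u_i/∂g_i = α_i − g_i = 0, so g_i* = α_i.
NE contributions = (3.7, 1, 3.6); G = 8.3.
u_2 = α_2·G − ½·(g_2)² = 1·8.3 − ½·1² = 7.8.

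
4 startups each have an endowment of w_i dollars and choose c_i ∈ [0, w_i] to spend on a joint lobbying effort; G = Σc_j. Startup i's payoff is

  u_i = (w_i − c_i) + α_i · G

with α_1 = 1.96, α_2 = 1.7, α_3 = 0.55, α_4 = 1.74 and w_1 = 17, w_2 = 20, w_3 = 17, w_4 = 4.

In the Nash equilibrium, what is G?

∂u_i/∂c_i = α_i − 1, so startup i contributes w_i if α_i > 1, else 0.
α_i > 1 for i ∈ {1, 2, 4}; NE contributions (17, 20, 0, 4), G = 41.

41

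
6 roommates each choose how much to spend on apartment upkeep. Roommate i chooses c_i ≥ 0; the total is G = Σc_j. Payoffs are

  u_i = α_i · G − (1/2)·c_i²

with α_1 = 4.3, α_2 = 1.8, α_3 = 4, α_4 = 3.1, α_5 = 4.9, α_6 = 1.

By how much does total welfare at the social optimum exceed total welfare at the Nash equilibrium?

765.795

Roommate i's FOC: ∂u_i/∂c_i = α_i − c_i = 0, so c_i* = α_i.
NE contributions = (4.3, 1.8, 4, 3.1, 4.9, 1); G = 19.1.
W^NE = (Σα)·G − ½Σα_i² = 19.1² − ½·72.35 = 328.635.
Planner sets c_i = Σα_j = 19.1 for every i, so G^SO = 6·19.1 = 114.6.
W^SO = (Σα)·G^SO − ½·6·(Σα)² = (6/2)·19.1² = 1094.43.
Deadweight loss = W^SO − W^NE = 765.795.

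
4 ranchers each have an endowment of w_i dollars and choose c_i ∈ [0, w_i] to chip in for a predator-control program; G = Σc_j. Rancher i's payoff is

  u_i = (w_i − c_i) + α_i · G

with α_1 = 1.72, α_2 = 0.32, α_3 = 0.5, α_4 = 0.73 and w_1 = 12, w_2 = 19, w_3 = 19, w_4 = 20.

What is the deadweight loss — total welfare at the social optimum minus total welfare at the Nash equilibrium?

131.66

∂u_i/∂c_i = α_i − 1, so rancher i contributes w_i if α_i > 1, else 0.
α_i > 1 for i ∈ {1}; NE contributions (12, 0, 0, 0), G = 12.
W^NE = Σw_i − G^NE + (Σα_i)·G^NE = 70 + 2.27·12 = 97.24.
Planner: ∂(Σu_j)/∂c_i = Σα_j − 1 = 2.27 > 0, so everyone contributes w_i; G^SO = 70, W^SO = 70 + 2.27·70 = 228.9.
Deadweight loss = 131.66.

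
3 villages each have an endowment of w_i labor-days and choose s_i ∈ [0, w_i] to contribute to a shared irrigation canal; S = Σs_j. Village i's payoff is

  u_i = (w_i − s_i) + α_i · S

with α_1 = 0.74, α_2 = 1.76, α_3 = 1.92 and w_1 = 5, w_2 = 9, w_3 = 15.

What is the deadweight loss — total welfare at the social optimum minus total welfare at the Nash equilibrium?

∂u_i/∂s_i = α_i − 1, so village i contributes w_i if α_i > 1, else 0.
α_i > 1 for i ∈ {2, 3}; NE contributions (0, 9, 15), S = 24.
W^NE = Σw_i − S^NE + (Σα_i)·S^NE = 29 + 3.42·24 = 111.08.
Planner: ∂(Σu_j)/∂s_i = Σα_j − 1 = 3.42 > 0, so everyone contributes w_i; S^SO = 29, W^SO = 29 + 3.42·29 = 128.18.
Deadweight loss = 17.1.

17.1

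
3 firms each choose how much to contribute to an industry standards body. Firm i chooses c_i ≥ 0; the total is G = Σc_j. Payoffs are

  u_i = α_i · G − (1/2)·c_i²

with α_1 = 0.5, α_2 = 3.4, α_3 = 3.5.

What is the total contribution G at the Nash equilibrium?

Firm i's FOC: ∂u_i/∂c_i = α_i − c_i = 0, so c_i* = α_i.
NE contributions = (0.5, 3.4, 3.5); G = 7.4.

7.4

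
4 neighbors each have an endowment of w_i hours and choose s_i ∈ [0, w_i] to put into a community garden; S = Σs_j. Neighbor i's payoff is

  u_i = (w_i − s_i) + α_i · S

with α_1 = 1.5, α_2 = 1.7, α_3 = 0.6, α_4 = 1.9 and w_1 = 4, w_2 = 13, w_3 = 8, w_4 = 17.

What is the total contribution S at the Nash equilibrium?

∂u_i/∂s_i = α_i − 1, so neighbor i contributes w_i if α_i > 1, else 0.
α_i > 1 for i ∈ {1, 2, 4}; NE contributions (4, 13, 0, 17), S = 34.

34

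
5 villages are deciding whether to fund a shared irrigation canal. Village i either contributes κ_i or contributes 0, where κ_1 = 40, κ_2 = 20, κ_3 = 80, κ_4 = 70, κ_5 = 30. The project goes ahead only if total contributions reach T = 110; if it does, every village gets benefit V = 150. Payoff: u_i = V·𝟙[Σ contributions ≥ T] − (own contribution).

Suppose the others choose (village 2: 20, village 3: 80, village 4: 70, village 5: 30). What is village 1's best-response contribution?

Others' total = 200 ≥ 110; contributing adds cost 40 for no extra benefit.
Best response: 0.

0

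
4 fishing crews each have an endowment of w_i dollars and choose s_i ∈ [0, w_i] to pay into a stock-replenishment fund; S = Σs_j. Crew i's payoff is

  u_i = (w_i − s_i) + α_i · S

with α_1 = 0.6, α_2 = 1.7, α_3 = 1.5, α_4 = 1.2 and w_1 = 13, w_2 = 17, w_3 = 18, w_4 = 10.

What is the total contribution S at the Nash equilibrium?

45

∂u_i/∂s_i = α_i − 1, so crew i contributes w_i if α_i > 1, else 0.
α_i > 1 for i ∈ {2, 3, 4}; NE contributions (0, 17, 18, 10), S = 45.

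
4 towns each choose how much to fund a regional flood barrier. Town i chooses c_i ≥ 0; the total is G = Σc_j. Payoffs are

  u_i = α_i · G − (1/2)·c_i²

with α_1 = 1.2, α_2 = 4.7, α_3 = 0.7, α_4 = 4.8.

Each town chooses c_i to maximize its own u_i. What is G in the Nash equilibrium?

11.4

Town i's FOC: ∂u_i/∂c_i = α_i − c_i = 0, so c_i* = α_i.
NE contributions = (1.2, 4.7, 0.7, 4.8); G = 11.4.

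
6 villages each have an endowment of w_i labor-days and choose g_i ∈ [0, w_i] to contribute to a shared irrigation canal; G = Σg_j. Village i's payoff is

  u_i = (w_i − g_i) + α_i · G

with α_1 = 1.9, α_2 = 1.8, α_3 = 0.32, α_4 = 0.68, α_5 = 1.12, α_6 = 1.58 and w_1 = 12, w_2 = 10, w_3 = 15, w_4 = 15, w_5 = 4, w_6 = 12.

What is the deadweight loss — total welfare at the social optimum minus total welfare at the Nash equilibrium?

∂u_i/∂g_i = α_i − 1, so village i contributes w_i if α_i > 1, else 0.
α_i > 1 for i ∈ {1, 2, 5, 6}; NE contributions (12, 10, 0, 0, 4, 12), G = 38.
W^NE = Σw_i − G^NE + (Σα_i)·G^NE = 68 + 6.4·38 = 311.2.
Planner: ∂(Σu_j)/∂g_i = Σα_j − 1 = 6.4 > 0, so everyone contributes w_i; G^SO = 68, W^SO = 68 + 6.4·68 = 503.2.
Deadweight loss = 192.

192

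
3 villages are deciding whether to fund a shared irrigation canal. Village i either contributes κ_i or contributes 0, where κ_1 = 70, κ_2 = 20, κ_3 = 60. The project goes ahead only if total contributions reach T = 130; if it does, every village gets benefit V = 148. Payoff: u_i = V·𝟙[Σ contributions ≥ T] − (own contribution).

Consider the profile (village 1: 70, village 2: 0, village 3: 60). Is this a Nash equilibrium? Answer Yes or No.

Yes

Total = 130 ≥ 130: provided.
Village 1 (pledges 70, payoff 78): dropping to 0 → total 60, payoff 0. No gain.
Village 2 (pledges 0, payoff 148): pledging 20 → total 150, payoff 128. No gain.
Village 3 (pledges 60, payoff 88): dropping to 0 → total 70, payoff 0. No gain.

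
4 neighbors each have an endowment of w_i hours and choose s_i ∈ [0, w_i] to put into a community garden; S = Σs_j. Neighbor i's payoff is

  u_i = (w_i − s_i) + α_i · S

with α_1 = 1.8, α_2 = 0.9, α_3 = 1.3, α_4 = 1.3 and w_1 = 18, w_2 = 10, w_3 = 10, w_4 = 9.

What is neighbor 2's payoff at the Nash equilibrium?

43.3

∂u_i/∂s_i = α_i − 1, so neighbor i contributes w_i if α_i > 1, else 0.
α_i > 1 for i ∈ {1, 3, 4}; NE contributions (18, 0, 10, 9), S = 37.
u_2 = (10 − 0) + 0.9·37 = 43.3.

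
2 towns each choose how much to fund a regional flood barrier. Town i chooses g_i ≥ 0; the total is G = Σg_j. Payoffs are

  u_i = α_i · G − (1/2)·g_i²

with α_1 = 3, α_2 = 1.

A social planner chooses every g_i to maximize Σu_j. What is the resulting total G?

8

Planner FOC: ∂(Σu_j)/∂g_i = (Σα_j) − g_i = 0, so g_i^SO = Σα_j = 4 for every i; G^SO = 8.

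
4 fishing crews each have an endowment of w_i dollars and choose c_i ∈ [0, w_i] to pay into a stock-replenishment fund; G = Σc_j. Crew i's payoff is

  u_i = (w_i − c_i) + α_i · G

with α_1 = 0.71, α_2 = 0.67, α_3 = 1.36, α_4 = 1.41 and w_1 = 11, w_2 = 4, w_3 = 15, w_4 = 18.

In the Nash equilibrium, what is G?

33

∂u_i/∂c_i = α_i − 1, so crew i contributes w_i if α_i > 1, else 0.
α_i > 1 for i ∈ {3, 4}; NE contributions (0, 0, 15, 18), G = 33.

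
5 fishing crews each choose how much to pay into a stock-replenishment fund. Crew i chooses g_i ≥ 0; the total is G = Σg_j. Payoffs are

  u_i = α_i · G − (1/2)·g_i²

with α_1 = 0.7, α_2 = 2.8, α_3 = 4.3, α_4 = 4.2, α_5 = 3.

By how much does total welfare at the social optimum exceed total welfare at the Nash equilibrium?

364.23

Crew i's FOC: ∂u_i/∂g_i = α_i − g_i = 0, so g_i* = α_i.
NE contributions = (0.7, 2.8, 4.3, 4.2, 3); G = 15.
W^NE = (Σα)·G − ½Σα_i² = 15² − ½·53.46 = 198.27.
Planner sets g_i = Σα_j = 15 for every i, so G^SO = 5·15 = 75.
W^SO = (Σα)·G^SO − ½·5·(Σα)² = (5/2)·15² = 562.5.
Deadweight loss = W^SO − W^NE = 364.23.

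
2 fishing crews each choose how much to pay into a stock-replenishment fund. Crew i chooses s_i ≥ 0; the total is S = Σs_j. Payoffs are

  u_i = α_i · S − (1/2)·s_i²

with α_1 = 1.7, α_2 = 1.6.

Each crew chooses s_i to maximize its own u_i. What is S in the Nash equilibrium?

Crew i's FOC: ∂u_i/∂s_i = α_i − s_i = 0, so s_i* = α_i.
NE contributions = (1.7, 1.6); S = 3.3.

3.3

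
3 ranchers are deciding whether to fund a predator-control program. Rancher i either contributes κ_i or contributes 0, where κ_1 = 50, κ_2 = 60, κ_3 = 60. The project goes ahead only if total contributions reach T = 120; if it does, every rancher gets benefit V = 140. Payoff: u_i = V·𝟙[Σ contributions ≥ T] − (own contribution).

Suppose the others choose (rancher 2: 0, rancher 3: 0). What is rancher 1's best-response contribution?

Others' total = 0. Even contributing 50 gives 50 < 120: no benefit either way.
Best response: 0.

0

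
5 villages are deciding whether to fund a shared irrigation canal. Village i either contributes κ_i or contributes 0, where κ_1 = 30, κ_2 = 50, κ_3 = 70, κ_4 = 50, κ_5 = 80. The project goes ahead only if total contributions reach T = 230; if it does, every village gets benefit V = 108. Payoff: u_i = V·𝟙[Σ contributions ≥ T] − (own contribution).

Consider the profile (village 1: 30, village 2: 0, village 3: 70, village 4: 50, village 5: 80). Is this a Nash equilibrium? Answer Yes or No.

Yes

Total = 230 ≥ 230: provided.
Village 1 (pledges 30, payoff 78): dropping to 0 → total 200, payoff 0. No gain.
Village 2 (pledges 0, payoff 108): pledging 50 → total 280, payoff 58. No gain.
Village 3 (pledges 70, payoff 38): dropping to 0 → total 160, payoff 0. No gain.
Village 4 (pledges 50, payoff 58): dropping to 0 → total 180, payoff 0. No gain.
Village 5 (pledges 80, payoff 28): dropping to 0 → total 150, payoff 0. No gain.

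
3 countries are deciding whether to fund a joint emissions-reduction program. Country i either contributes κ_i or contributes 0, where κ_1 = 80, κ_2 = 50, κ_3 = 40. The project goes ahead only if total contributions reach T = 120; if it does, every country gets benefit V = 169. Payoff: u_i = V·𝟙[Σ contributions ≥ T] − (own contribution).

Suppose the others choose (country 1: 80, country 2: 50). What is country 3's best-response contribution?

0

Others' total = 130 ≥ 120; contributing adds cost 40 for no extra benefit.
Best response: 0.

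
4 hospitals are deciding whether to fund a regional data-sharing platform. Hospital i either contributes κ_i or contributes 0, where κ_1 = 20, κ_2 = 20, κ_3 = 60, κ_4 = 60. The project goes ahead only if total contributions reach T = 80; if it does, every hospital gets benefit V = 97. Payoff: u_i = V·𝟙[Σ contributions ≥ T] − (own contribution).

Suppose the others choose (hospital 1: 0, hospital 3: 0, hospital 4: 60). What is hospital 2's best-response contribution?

20

Others' total = 60. Contributing 20 brings total to 80 ≥ 80: gain V − κ_2 = 77.
Best response: 20.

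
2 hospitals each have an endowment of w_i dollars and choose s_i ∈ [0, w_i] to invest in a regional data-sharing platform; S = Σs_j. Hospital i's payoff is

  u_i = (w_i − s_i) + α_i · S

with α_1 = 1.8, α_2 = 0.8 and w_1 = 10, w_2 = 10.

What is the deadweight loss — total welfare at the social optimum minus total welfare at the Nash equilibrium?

∂u_i/∂s_i = α_i − 1, so hospital i contributes w_i if α_i > 1, else 0.
α_i > 1 for i ∈ {1}; NE contributions (10, 0), S = 10.
W^NE = Σw_i − S^NE + (Σα_i)·S^NE = 20 + 1.6·10 = 36.
Planner: ∂(Σu_j)/∂s_i = Σα_j − 1 = 1.6 > 0, so everyone contributes w_i; S^SO = 20, W^SO = 20 + 1.6·20 = 52.
Deadweight loss = 16.

16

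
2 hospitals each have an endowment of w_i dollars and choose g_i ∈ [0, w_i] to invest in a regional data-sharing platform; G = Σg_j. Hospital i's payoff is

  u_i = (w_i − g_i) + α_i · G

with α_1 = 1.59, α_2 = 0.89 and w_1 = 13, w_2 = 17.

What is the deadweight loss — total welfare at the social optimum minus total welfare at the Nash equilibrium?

∂u_i/∂g_i = α_i − 1, so hospital i contributes w_i if α_i > 1, else 0.
α_i > 1 for i ∈ {1}; NE contributions (13, 0), G = 13.
W^NE = Σw_i − G^NE + (Σα_i)·G^NE = 30 + 1.48·13 = 49.24.
Planner: ∂(Σu_j)/∂g_i = Σα_j − 1 = 1.48 > 0, so everyone contributes w_i; G^SO = 30, W^SO = 30 + 1.48·30 = 74.4.
Deadweight loss = 25.16.

25.16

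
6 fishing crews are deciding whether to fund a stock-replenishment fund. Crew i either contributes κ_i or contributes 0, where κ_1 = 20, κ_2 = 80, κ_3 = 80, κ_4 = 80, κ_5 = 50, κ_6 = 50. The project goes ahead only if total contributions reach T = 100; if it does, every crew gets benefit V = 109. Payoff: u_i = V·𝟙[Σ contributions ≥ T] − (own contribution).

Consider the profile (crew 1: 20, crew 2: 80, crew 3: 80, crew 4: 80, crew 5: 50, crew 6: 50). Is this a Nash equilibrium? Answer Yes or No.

No

Total = 360 ≥ 100: provided.
Crew 1 (pledges 20, payoff 89): dropping to 0 → total 340, payoff 109. Profitable deviation.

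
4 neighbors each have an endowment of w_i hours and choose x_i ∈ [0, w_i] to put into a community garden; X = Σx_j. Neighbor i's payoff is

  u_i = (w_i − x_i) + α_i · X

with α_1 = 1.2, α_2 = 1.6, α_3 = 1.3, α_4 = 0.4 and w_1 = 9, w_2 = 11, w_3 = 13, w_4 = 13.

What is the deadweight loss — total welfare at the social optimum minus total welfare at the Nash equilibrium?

45.5

∂u_i/∂x_i = α_i − 1, so neighbor i contributes w_i if α_i > 1, else 0.
α_i > 1 for i ∈ {1, 2, 3}; NE contributions (9, 11, 13, 0), X = 33.
W^NE = Σw_i − X^NE + (Σα_i)·X^NE = 46 + 3.5·33 = 161.5.
Planner: ∂(Σu_j)/∂x_i = Σα_j − 1 = 3.5 > 0, so everyone contributes w_i; X^SO = 46, W^SO = 46 + 3.5·46 = 207.
Deadweight loss = 45.5.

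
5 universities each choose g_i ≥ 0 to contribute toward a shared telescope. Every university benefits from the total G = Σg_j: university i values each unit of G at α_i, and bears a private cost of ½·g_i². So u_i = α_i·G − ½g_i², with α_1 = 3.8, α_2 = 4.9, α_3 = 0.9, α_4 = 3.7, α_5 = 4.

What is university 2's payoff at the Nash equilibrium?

University i's FOC: ∂u_i/∂g_i = α_i − g_i = 0, so g_i* = α_i.
NE contributions = (3.8, 4.9, 0.9, 3.7, 4); G = 17.3.
u_2 = α_2·G − ½·(g_2)² = 4.9·17.3 − ½·4.9² = 72.765.

72.765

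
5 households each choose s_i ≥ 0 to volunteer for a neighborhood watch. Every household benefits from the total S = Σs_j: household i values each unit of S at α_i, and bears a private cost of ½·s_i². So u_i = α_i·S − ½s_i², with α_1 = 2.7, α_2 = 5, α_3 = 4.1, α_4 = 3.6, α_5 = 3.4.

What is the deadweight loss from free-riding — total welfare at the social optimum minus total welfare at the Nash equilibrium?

566.97

Household i's FOC: ∂u_i/∂s_i = α_i − s_i = 0, so s_i* = α_i.
NE contributions = (2.7, 5, 4.1, 3.6, 3.4); S = 18.8.
W^NE = (Σα)·S − ½Σα_i² = 18.8² − ½·73.62 = 316.63.
Planner sets s_i = Σα_j = 18.8 for every i, so S^SO = 5·18.8 = 94.
W^SO = (Σα)·S^SO − ½·5·(Σα)² = (5/2)·18.8² = 883.6.
Deadweight loss = W^SO − W^NE = 566.97.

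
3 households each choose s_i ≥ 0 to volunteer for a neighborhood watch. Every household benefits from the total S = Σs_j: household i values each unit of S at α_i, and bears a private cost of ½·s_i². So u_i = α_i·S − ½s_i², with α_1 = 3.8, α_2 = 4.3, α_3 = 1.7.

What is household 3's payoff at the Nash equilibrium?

Household i's FOC: ∂u_i/∂s_i = α_i − s_i = 0, so s_i* = α_i.
NE contributions = (3.8, 4.3, 1.7); S = 9.8.
u_3 = α_3·S − ½·(s_3)² = 1.7·9.8 − ½·1.7² = 15.215.

15.215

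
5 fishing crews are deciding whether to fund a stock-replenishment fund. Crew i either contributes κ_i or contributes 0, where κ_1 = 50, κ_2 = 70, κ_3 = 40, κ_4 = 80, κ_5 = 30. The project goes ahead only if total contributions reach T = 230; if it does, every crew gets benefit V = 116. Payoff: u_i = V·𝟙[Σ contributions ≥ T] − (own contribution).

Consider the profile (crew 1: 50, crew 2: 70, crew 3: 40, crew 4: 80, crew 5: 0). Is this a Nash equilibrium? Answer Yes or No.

Yes

Total = 240 ≥ 230: provided.
Crew 1 (pledges 50, payoff 66): dropping to 0 → total 190, payoff 0. No gain.
Crew 2 (pledges 70, payoff 46): dropping to 0 → total 170, payoff 0. No gain.
Crew 3 (pledges 40, payoff 76): dropping to 0 → total 200, payoff 0. No gain.
Crew 4 (pledges 80, payoff 36): dropping to 0 → total 160, payoff 0. No gain.
Crew 5 (pledges 0, payoff 116): pledging 30 → total 270, payoff 86. No gain.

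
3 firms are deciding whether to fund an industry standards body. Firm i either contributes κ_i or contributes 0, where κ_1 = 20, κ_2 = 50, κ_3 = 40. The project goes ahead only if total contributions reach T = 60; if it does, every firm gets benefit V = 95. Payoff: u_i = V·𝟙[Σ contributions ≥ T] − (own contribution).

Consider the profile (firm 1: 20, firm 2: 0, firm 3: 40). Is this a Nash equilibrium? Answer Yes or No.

Total = 60 ≥ 60: provided.
Firm 1 (pledges 20, payoff 75): dropping to 0 → total 40, payoff 0. No gain.
Firm 2 (pledges 0, payoff 95): pledging 50 → total 110, payoff 45. No gain.
Firm 3 (pledges 40, payoff 55): dropping to 0 → total 20, payoff 0. No gain.

Yes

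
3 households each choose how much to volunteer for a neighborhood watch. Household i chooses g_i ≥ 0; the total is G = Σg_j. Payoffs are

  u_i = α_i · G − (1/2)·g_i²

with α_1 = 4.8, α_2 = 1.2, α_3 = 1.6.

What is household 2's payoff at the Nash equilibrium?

8.4

Household i's FOC: ∂u_i/∂g_i = α_i − g_i = 0, so g_i* = α_i.
NE contributions = (4.8, 1.2, 1.6); G = 7.6.
u_2 = α_2·G − ½·(g_2)² = 1.2·7.6 − ½·1.2² = 8.4.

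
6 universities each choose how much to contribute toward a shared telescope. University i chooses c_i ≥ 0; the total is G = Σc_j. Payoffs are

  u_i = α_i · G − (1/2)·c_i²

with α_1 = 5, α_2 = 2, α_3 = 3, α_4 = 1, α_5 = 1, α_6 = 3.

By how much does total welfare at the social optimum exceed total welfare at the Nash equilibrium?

474.5

University i's FOC: ∂u_i/∂c_i = α_i − c_i = 0, so c_i* = α_i.
NE contributions = (5, 2, 3, 1, 1, 3); G = 15.
W^NE = (Σα)·G − ½Σα_i² = 15² − ½·49 = 200.5.
Planner sets c_i = Σα_j = 15 for every i, so G^SO = 6·15 = 90.
W^SO = (Σα)·G^SO − ½·6·(Σα)² = (6/2)·15² = 675.
Deadweight loss = W^SO − W^NE = 474.5.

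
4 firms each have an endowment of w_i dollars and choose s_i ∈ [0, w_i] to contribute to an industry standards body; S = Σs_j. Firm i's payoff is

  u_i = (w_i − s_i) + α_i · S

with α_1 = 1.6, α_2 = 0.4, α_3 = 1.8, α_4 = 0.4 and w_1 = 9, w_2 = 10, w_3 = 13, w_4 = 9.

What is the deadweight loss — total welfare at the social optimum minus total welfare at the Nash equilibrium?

60.8

∂u_i/∂s_i = α_i − 1, so firm i contributes w_i if α_i > 1, else 0.
α_i > 1 for i ∈ {1, 3}; NE contributions (9, 0, 13, 0), S = 22.
W^NE = Σw_i − S^NE + (Σα_i)·S^NE = 41 + 3.2·22 = 111.4.
Planner: ∂(Σu_j)/∂s_i = Σα_j − 1 = 3.2 > 0, so everyone contributes w_i; S^SO = 41, W^SO = 41 + 3.2·41 = 172.2.
Deadweight loss = 60.8.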